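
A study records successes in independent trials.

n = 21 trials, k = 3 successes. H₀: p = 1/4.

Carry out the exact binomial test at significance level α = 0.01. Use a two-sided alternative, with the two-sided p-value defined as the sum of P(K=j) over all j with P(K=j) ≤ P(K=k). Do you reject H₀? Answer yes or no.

reject H₀: no

Exact binomial: n=21, k=3, p₀=1/4=0.2500
P(X=j) = C(n,j)·p₀^j·(1−p₀)^(n−j); p = Σ P(X=j) over j with P(X=j) ≤ P(X=3)
p-value (two-sided) = 0.32160
At α=0.01: p ≥ α → fail to reject H₀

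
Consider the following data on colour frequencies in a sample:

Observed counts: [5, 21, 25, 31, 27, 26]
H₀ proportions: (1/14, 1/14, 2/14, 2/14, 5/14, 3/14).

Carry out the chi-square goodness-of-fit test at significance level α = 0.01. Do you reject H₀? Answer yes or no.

reject H₀: yes

n = 135; E_i = n·p_i = [9.64, 9.64, 19.29, 19.29, 48.21, 28.93]
χ² = (5−9.64)²/9.64 + (21−9.64)²/9.64 + (25−19.29)²/19.29 + (31−19.29)²/19.29 + (27−48.21)²/48.21 + (26−28.93)²/28.93 = 34.0509
df = 5
p-value (upper-tail) = 0.00000
At α=0.01: p < α → reject H₀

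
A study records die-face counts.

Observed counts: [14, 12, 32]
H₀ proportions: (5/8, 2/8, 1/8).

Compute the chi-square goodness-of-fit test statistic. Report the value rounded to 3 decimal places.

test statistic = 98.579

n = 58; E_i = n·p_i = [36.25, 14.50, 7.25]
χ² = (14−36.25)²/36.25 + (12−14.50)²/14.50 + (32−7.25)²/7.25 = 98.5793
df = 2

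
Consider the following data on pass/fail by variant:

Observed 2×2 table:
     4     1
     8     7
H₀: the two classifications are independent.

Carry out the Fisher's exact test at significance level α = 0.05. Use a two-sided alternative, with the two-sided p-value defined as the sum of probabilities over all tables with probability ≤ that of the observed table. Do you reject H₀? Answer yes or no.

reject H₀: no

Margins: r₁=5, r₂=15, c₁=12, c₂=8, n=20
p_obs = C(5,4)·C(15,8)/C(20,12); sum pmf over tables with pmf ≤ p_obs
p-value (two-sided) = 0.60268
At α=0.05: p ≥ α → fail to reject H₀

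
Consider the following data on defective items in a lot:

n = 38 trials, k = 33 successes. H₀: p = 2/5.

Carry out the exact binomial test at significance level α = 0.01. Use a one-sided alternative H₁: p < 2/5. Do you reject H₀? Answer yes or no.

reject H₀: no

Exact binomial: n=38, k=33, p₀=2/5=0.4000
P(X≤33) from Σ C(n,i)·p₀^i·(1−p₀)^(n−i)
p-value (one-sided, H₁ less) = 1.00000
At α=0.01: p ≥ α → fail to reject H₀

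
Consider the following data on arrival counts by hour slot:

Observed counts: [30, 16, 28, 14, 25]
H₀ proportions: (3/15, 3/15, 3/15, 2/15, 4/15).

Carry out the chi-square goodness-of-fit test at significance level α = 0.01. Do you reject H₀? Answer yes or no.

n = 113; E_i = n·p_i = [22.60, 22.60, 22.60, 15.07, 30.13]
χ² = (30−22.60)²/22.60 + (16−22.60)²/22.60 + (28−22.60)²/22.60 + (14−15.07)²/15.07 + (25−30.13)²/30.13 = 6.5907
df = 4
p-value (upper-tail) = 0.15916
At α=0.01: p ≥ α → fail to reject H₀

reject H₀: no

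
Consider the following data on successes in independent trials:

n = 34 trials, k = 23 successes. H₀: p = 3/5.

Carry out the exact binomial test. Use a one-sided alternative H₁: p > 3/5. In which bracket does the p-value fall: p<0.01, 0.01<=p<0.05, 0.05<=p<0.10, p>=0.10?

Exact binomial: n=34, k=23, p₀=3/5=0.6000
P(X≥23) from Σ C(n,i)·p₀^i·(1−p₀)^(n−i)
p-value (one-sided, H₁ greater) = 0.23308
→ bracket: p>=0.10

p-value bracket: p>=0.10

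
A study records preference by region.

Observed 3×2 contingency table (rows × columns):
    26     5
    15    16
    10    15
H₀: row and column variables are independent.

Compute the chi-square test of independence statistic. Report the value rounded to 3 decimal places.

Row totals [31, 31, 25], col totals [51, 36], n=87
χ² = (26−18.17)²/18.17 + (5−12.83)²/12.83 + (15−18.17)²/18.17 + (16−12.83)²/12.83 + (10−14.66)²/14.66 + (15−10.34)²/10.34 = 13.0601
df = 2

test statistic = 13.060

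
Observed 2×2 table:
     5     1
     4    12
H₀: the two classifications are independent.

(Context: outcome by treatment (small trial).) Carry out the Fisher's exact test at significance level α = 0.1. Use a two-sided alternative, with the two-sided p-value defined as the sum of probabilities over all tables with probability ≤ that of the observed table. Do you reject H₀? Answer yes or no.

reject H₀: yes

Margins: r₁=6, r₂=16, c₁=9, c₂=13, n=22
p_obs = C(6,5)·C(16,4)/C(22,9); sum pmf over tables with pmf ≤ p_obs
p-value (two-sided) = 0.02308
At α=0.1: p < α → reject H₀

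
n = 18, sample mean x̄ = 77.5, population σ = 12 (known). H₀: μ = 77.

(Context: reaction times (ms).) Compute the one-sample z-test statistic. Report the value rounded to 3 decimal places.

test statistic = 0.177

SE = σ/√n = 12/√18 = 2.8284
z = (x̄−μ₀)/SE = (77.5−77)/2.8284 = 0.1768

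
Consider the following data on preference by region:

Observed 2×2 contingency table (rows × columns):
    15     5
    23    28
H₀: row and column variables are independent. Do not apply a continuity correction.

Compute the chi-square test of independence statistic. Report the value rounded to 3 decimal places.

Row totals [20, 51], col totals [38, 33], n=71
χ² = (15−10.70)²/10.70 + (5−9.30)²/9.30 + (23−27.30)²/27.30 + (28−23.70)²/23.70 = 5.1637
df = 1

test statistic = 5.164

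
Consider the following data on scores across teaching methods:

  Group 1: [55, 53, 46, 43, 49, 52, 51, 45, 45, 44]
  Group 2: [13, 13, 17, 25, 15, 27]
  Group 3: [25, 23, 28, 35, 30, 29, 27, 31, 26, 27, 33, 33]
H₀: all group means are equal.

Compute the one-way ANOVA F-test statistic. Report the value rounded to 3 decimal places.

Group means [48.30, 18.33, 28.92], grand mean 33.571
SSB = Σnᵢ(x̄ᵢ−x̄)² = 3822.507; SSW = ΣΣ(x−x̄ᵢ)² = 494.350
MSB = 3822.507/2 = 1911.2536; MSW = 494.350/25 = 19.7740
F = MSB/MSW = 96.6549
df = (2, 25)

test statistic = 96.655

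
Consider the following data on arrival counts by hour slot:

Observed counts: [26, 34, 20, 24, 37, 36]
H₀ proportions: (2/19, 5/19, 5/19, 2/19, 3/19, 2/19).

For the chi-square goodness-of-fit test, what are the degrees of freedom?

df = k − 1 = 6 − 1 = 5

degrees of freedom = 5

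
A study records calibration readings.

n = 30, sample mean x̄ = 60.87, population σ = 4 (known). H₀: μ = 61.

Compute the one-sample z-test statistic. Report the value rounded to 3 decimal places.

test statistic = -0.178

SE = σ/√n = 4/√30 = 0.7303
z = (x̄−μ₀)/SE = (60.87−61)/0.7303 = -0.1780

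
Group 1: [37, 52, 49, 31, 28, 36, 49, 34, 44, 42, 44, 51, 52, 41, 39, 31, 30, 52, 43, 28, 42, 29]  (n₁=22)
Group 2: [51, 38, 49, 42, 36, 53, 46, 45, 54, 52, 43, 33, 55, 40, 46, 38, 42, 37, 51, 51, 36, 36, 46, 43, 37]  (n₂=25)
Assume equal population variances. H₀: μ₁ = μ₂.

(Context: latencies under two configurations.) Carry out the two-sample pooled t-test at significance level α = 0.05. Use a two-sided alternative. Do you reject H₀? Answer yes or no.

reject H₀: no

x̄₁=40.182, s₁=8.444, n₁=22
x̄₂=44.000, s₂=6.646, n₂=25
s_p² = [21·8.444² + 24·6.646²]/45 = 56.8283
SE = √(s_p²·(1/22+1/25)) = 2.2037
t = (40.182−44.000)/2.2037 = -1.7326
df = 45
p-value (two-sided) = 0.09001
At α=0.05: p ≥ α → fail to reject H₀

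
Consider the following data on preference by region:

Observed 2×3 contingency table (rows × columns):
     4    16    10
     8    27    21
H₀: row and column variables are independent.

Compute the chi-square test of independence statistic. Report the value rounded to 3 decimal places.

test statistic = 0.209

Row totals [30, 56], col totals [12, 43, 31], n=86
χ² = (4−4.19)²/4.19 + (16−15.00)²/15.00 + (10−10.81)²/10.81 + (8−7.81)²/7.81 + (27−28.00)²/28.00 + (21−20.19)²/20.19 = 0.2092
df = 2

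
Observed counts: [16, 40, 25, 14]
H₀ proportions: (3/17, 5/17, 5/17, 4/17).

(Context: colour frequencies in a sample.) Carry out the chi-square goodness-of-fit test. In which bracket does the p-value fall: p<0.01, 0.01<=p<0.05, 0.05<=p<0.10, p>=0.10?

p-value bracket: 0.01<=p<0.05

n = 95; E_i = n·p_i = [16.76, 27.94, 27.94, 22.35]
χ² = (16−16.76)²/16.76 + (40−27.94)²/27.94 + (25−27.94)²/27.94 + (14−22.35)²/22.35 = 8.6702
df = 3
p-value (upper-tail) = 0.03401
→ bracket: 0.01<=p<0.05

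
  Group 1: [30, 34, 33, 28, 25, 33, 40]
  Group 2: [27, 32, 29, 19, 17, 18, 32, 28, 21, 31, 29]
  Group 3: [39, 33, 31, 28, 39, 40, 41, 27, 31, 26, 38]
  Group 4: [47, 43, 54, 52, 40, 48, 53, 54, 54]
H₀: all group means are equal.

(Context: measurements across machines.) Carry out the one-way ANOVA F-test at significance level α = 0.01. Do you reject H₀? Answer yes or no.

Group means [31.86, 25.73, 33.91, 49.44], grand mean 34.842
SSB = Σnᵢ(x̄ᵢ−x̄)² = 2904.882; SSW = ΣΣ(x−x̄ᵢ)² = 1016.170
MSB = 2904.882/3 = 968.2941; MSW = 1016.170/34 = 29.8874
F = MSB/MSW = 32.3981
df = (3, 34)
p-value (upper-tail) = 0.00000
At α=0.01: p < α → reject H₀

reject H₀: yes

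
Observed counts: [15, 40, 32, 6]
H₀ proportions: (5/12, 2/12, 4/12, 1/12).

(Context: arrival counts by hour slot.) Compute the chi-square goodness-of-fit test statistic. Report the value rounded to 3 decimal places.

test statistic = 53.710

n = 93; E_i = n·p_i = [38.75, 15.50, 31.00, 7.75]
χ² = (15−38.75)²/38.75 + (40−15.50)²/15.50 + (32−31.00)²/31.00 + (6−7.75)²/7.75 = 53.7097
df = 3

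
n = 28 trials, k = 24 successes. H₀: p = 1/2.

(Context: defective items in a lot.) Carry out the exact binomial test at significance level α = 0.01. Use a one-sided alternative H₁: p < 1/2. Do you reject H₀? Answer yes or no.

reject H₀: no

Exact binomial: n=28, k=24, p₀=1/2=0.5000
P(X≤24) from Σ C(n,i)·p₀^i·(1−p₀)^(n−i)
p-value (one-sided, H₁ less) = 0.99999
At α=0.01: p ≥ α → fail to reject H₀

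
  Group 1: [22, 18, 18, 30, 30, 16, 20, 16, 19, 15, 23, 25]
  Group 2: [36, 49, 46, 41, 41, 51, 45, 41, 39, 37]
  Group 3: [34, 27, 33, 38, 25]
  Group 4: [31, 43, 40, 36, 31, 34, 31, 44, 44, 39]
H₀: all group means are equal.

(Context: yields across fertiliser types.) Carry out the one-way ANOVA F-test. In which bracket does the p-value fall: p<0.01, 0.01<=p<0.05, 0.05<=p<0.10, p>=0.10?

Group means [21.00, 42.60, 31.40, 37.30], grand mean 32.649
SSB = Σnᵢ(x̄ᵢ−x̄)² = 2842.732; SSW = ΣΣ(x−x̄ᵢ)² = 893.700
MSB = 2842.732/3 = 947.5775; MSW = 893.700/33 = 27.0818
F = MSB/MSW = 34.9894
df = (3, 33)
p-value (upper-tail) = 0.00000
→ bracket: p<0.01

p-value bracket: p<0.01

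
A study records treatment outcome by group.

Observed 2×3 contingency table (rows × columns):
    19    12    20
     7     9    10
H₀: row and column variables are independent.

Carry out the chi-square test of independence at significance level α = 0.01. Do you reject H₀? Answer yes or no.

reject H₀: no

Row totals [51, 26], col totals [26, 21, 30], n=77
χ² = (19−17.22)²/17.22 + (12−13.91)²/13.91 + (20−19.87)²/19.87 + (7−8.78)²/8.78 + (9−7.09)²/7.09 + (10−10.13)²/10.13 = 1.3229
df = 2
p-value (upper-tail) = 0.51609
At α=0.01: p ≥ α → fail to reject H₀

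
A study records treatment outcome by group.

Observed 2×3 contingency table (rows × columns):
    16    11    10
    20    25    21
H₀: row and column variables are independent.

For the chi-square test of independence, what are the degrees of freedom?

degrees of freedom = 2

df = (r−1)(c−1) = (2−1)·(3−1) = 2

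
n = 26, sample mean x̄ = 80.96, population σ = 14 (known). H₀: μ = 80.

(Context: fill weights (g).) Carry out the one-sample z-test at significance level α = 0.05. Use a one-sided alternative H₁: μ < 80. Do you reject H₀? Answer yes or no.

SE = σ/√n = 14/√26 = 2.7456
z = (x̄−μ₀)/SE = (80.96−80)/2.7456 = 0.3496
p-value (one-sided, H₁ less) = 0.63670
At α=0.05: p ≥ α → fail to reject H₀

reject H₀: no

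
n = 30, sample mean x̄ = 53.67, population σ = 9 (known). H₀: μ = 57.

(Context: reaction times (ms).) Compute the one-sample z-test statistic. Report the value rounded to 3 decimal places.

test statistic = -2.027

SE = σ/√n = 9/√30 = 1.6432
z = (x̄−μ₀)/SE = (53.67−57)/1.6432 = -2.0266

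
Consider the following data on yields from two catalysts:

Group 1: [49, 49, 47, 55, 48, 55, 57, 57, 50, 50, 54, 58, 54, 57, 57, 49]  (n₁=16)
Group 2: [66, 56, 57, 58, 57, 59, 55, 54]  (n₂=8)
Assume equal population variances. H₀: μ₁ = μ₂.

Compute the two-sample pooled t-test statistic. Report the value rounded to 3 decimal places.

x̄₁=52.875, s₁=3.879, n₁=16
x̄₂=57.750, s₂=3.694, n₂=8
s_p² = [15·3.879² + 7·3.694²]/22 = 14.6023
SE = √(s_p²·(1/16+1/8)) = 1.6547
t = (52.875−57.750)/1.6547 = -2.9462
df = 22

test statistic = -2.946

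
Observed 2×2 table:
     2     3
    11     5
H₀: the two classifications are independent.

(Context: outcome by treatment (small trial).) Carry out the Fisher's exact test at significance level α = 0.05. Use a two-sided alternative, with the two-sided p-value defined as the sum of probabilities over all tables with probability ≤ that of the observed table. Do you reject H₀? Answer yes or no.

Margins: r₁=5, r₂=16, c₁=13, c₂=8, n=21
p_obs = C(5,2)·C(16,11)/C(21,13); sum pmf over tables with pmf ≤ p_obs
p-value (two-sided) = 0.32537
At α=0.05: p ≥ α → fail to reject H₀

reject H₀: no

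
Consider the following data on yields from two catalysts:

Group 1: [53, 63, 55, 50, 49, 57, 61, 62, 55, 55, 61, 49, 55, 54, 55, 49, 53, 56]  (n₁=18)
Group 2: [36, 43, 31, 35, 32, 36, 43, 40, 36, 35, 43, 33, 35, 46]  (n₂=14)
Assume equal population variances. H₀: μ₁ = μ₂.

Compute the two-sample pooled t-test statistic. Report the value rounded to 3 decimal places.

x̄₁=55.111, s₁=4.418, n₁=18
x̄₂=37.429, s₂=4.702, n₂=14
s_p² = [17·4.418² + 13·4.702²]/30 = 20.6402
SE = √(s_p²·(1/18+1/14)) = 1.6189
t = (55.111−37.429)/1.6189 = 10.9223
df = 30

test statistic = 10.922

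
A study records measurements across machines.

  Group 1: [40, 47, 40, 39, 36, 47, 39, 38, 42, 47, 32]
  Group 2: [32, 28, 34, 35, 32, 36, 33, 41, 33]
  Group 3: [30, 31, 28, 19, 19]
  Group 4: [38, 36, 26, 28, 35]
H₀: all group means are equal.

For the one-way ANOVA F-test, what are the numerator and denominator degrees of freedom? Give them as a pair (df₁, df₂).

k = 4 groups, N = 30 total
df = (k−1, N−k) = (4−1, 30−4) = (3, 26)

degrees of freedom = [3, 26]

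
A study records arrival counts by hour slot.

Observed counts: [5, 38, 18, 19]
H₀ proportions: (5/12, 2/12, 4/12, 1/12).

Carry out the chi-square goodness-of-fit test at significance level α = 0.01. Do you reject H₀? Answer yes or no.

n = 80; E_i = n·p_i = [33.33, 13.33, 26.67, 6.67]
χ² = (5−33.33)²/33.33 + (38−13.33)²/13.33 + (18−26.67)²/26.67 + (19−6.67)²/6.67 = 95.3500
df = 3
p-value (upper-tail) = 0.00000
At α=0.01: p < α → reject H₀

reject H₀: yes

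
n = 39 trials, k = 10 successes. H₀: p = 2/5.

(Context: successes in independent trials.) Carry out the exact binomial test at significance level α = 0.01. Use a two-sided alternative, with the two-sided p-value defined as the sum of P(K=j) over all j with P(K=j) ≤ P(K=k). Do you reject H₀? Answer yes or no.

reject H₀: no

Exact binomial: n=39, k=10, p₀=2/5=0.4000
P(X=j) = C(n,j)·p₀^j·(1−p₀)^(n−j); p = Σ P(X=j) over j with P(X=j) ≤ P(X=10)
p-value (two-sided) = 0.07307
At α=0.01: p ≥ α → fail to reject H₀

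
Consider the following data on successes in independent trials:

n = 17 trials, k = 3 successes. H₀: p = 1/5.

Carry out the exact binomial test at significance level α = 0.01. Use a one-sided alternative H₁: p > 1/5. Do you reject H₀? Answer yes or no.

Exact binomial: n=17, k=3, p₀=1/5=0.2000
P(X≥3) from Σ C(n,i)·p₀^i·(1−p₀)^(n−i)
p-value (one-sided, H₁ greater) = 0.69038
At α=0.01: p ≥ α → fail to reject H₀

reject H₀: no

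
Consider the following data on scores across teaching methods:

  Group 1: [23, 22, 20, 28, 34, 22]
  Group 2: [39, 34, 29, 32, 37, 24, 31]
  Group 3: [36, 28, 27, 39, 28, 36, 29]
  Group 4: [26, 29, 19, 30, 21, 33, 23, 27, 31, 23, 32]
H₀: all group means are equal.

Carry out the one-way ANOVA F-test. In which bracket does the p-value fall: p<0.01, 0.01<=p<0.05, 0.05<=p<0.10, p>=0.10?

Group means [24.83, 32.29, 31.86, 26.73], grand mean 28.774
SSB = Σnᵢ(x̄ᵢ−x̄)² = 292.118; SSW = ΣΣ(x−x̄ᵢ)² = 657.301
MSB = 292.118/3 = 97.3728; MSW = 657.301/27 = 24.3445
F = MSB/MSW = 3.9998
df = (3, 27)
p-value (upper-tail) = 0.01771
→ bracket: 0.01<=p<0.05

p-value bracket: 0.01<=p<0.05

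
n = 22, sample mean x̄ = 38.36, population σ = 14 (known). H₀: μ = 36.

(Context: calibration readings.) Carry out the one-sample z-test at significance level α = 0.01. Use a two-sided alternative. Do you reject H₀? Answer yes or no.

SE = σ/√n = 14/√22 = 2.9848
z = (x̄−μ₀)/SE = (38.36−36)/2.9848 = 0.7907
p-value (two-sided) = 0.42914
At α=0.01: p ≥ α → fail to reject H₀

reject H₀: no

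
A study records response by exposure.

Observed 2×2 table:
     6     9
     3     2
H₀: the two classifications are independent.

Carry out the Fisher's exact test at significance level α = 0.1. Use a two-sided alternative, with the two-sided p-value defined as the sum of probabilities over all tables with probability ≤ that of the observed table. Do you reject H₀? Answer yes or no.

reject H₀: no

Margins: r₁=15, r₂=5, c₁=9, c₂=11, n=20
p_obs = C(15,6)·C(5,3)/C(20,9); sum pmf over tables with pmf ≤ p_obs
p-value (two-sided) = 0.61687
At α=0.1: p ≥ α → fail to reject H₀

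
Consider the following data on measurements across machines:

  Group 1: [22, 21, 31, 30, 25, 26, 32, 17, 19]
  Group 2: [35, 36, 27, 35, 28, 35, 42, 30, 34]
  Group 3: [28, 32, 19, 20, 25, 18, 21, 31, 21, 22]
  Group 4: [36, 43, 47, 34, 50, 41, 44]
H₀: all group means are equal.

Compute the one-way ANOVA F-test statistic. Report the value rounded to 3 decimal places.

test statistic = 22.280

Group means [24.78, 33.56, 23.70, 42.14], grand mean 30.200
SSB = Σnᵢ(x̄ᵢ−x̄)² = 1786.865; SSW = ΣΣ(x−x̄ᵢ)² = 828.735
MSB = 1786.865/3 = 595.6217; MSW = 828.735/31 = 26.7334
F = MSB/MSW = 22.2801
df = (3, 31)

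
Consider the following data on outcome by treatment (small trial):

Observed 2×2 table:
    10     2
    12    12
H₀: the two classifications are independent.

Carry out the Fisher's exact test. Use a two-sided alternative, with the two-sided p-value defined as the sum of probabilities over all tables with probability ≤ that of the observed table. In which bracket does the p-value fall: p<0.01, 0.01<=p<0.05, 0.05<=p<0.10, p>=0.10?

Margins: r₁=12, r₂=24, c₁=22, c₂=14, n=36
p_obs = C(12,10)·C(24,12)/C(36,22); sum pmf over tables with pmf ≤ p_obs
p-value (two-sided) = 0.07562
→ bracket: 0.05<=p<0.10

p-value bracket: 0.05<=p<0.10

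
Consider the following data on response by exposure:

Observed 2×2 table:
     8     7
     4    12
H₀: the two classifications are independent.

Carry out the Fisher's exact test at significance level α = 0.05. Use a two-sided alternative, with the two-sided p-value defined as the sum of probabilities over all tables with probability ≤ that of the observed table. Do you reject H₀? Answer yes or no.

reject H₀: no

Margins: r₁=15, r₂=16, c₁=12, c₂=19, n=31
p_obs = C(15,8)·C(16,4)/C(31,12); sum pmf over tables with pmf ≤ p_obs
p-value (two-sided) = 0.14888
At α=0.05: p ≥ α → fail to reject H₀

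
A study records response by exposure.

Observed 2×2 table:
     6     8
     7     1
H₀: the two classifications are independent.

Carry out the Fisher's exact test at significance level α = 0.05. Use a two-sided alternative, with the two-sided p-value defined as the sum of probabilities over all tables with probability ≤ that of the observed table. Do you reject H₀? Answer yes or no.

Margins: r₁=14, r₂=8, c₁=13, c₂=9, n=22
p_obs = C(14,6)·C(8,7)/C(22,13); sum pmf over tables with pmf ≤ p_obs
p-value (two-sided) = 0.07430
At α=0.05: p ≥ α → fail to reject H₀

reject H₀: no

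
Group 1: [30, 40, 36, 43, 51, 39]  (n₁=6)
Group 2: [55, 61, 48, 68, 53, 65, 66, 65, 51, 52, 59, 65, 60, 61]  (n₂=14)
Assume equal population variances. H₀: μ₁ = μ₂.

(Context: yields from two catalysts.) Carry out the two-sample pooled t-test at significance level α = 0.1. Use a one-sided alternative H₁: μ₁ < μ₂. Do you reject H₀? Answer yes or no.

reject H₀: yes

x̄₁=39.833, s₁=7.026, n₁=6
x̄₂=59.214, s₂=6.399, n₂=14
s_p² = [5·7.026² + 13·6.399²]/18 = 43.2884
SE = √(s_p²·(1/6+1/14)) = 3.2104
t = (39.833−59.214)/3.2104 = -6.0369
df = 18
p-value (one-sided, H₁ less) = 0.00001
At α=0.1: p < α → reject H₀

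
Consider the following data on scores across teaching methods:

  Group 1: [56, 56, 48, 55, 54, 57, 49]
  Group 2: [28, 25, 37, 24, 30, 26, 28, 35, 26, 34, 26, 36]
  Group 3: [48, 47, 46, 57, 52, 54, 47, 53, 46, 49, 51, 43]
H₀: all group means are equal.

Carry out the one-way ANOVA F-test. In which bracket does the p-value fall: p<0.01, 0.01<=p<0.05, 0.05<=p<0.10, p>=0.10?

Group means [53.57, 29.58, 49.42], grand mean 42.677
SSB = Σnᵢ(x̄ᵢ−x̄)² = 3433.227; SSW = ΣΣ(x−x̄ᵢ)² = 497.548
MSB = 3433.227/2 = 1716.6133; MSW = 497.548/28 = 17.7696
F = MSB/MSW = 96.6042
df = (2, 28)
p-value (upper-tail) = 0.00000
→ bracket: p<0.01

p-value bracket: p<0.01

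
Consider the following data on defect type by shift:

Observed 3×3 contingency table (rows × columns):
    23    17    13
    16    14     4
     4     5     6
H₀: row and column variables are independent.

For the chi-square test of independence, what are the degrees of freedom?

degrees of freedom = 4

df = (r−1)(c−1) = (3−1)·(3−1) = 4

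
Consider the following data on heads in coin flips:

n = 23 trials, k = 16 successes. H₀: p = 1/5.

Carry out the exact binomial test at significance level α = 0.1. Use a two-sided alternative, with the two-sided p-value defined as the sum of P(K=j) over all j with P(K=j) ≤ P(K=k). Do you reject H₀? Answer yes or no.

Exact binomial: n=23, k=16, p₀=1/5=0.2000
P(X=j) = C(n,j)·p₀^j·(1−p₀)^(n−j); p = Σ P(X=j) over j with P(X=j) ≤ P(X=16)
p-value (two-sided) = 0.00000
At α=0.1: p < α → reject H₀

reject H₀: yes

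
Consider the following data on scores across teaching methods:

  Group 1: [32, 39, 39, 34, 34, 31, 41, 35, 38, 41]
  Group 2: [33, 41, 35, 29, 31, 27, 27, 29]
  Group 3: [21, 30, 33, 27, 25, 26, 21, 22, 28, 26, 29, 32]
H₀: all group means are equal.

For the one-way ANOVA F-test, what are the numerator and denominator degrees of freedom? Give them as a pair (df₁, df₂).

k = 3 groups, N = 30 total
df = (k−1, N−k) = (3−1, 30−3) = (2, 27)

degrees of freedom = [2, 27]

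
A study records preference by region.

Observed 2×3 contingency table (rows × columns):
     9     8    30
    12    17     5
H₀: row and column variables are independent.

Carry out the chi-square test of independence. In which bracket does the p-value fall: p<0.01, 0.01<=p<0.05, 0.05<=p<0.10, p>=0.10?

p-value bracket: p<0.01

Row totals [47, 34], col totals [21, 25, 35], n=81
χ² = (9−12.19)²/12.19 + (8−14.51)²/14.51 + (30−20.31)²/20.31 + (12−8.81)²/8.81 + (17−10.49)²/10.49 + (5−14.69)²/14.69 = 19.9533
df = 2
p-value (upper-tail) = 0.00005
→ bracket: p<0.01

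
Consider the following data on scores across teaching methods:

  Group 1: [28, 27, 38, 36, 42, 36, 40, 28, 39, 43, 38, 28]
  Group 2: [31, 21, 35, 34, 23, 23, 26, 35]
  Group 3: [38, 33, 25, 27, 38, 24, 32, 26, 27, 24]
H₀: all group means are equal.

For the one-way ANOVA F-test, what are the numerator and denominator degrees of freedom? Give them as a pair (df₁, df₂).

k = 3 groups, N = 30 total
df = (k−1, N−k) = (3−1, 30−3) = (2, 27)

degrees of freedom = [2, 27]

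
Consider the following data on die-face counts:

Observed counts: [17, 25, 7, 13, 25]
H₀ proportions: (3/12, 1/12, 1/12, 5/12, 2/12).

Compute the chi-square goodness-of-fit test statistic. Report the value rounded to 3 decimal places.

n = 87; E_i = n·p_i = [21.75, 7.25, 7.25, 36.25, 14.50]
χ² = (17−21.75)²/21.75 + (25−7.25)²/7.25 + (7−7.25)²/7.25 + (13−36.25)²/36.25 + (25−14.50)²/14.50 = 67.0184
df = 4

test statistic = 67.018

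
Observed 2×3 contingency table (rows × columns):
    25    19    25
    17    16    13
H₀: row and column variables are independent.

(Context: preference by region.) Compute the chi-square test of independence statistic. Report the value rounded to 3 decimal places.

test statistic = 1.011

Row totals [69, 46], col totals [42, 35, 38], n=115
χ² = (25−25.20)²/25.20 + (19−21.00)²/21.00 + (25−22.80)²/22.80 + (17−16.80)²/16.80 + (16−14.00)²/14.00 + (13−15.20)²/15.20 = 1.0109
df = 2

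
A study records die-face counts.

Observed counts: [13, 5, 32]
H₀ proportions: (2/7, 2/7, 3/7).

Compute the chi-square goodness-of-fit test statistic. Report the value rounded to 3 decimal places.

test statistic = 11.367

n = 50; E_i = n·p_i = [14.29, 14.29, 21.43]
χ² = (13−14.29)²/14.29 + (5−14.29)²/14.29 + (32−21.43)²/21.43 = 11.3667
df = 2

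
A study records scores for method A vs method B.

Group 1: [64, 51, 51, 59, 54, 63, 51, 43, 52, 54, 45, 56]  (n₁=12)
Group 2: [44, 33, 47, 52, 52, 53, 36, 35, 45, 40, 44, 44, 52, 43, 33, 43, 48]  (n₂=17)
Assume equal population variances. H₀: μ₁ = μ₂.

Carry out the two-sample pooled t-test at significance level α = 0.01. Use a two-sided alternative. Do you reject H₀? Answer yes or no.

x̄₁=53.583, s₁=6.331, n₁=12
x̄₂=43.765, s₂=6.629, n₂=17
s_p² = [11·6.331² + 16·6.629²]/27 = 42.3695
SE = √(s_p²·(1/12+1/17)) = 2.4542
t = (53.583−43.765)/2.4542 = 4.0007
df = 27
p-value (two-sided) = 0.00044
At α=0.01: p < α → reject H₀

reject H₀: yes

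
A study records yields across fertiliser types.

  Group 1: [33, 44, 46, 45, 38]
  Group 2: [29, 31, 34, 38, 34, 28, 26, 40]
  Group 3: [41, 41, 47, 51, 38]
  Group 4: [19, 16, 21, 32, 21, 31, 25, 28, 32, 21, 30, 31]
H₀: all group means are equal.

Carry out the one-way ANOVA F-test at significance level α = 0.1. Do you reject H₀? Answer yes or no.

reject H₀: yes

Group means [41.20, 32.50, 43.60, 25.58], grand mean 33.033
SSB = Σnᵢ(x̄ᵢ−x̄)² = 1560.050; SSW = ΣΣ(x−x̄ᵢ)² = 766.917
MSB = 1560.050/3 = 520.0167; MSW = 766.917/26 = 29.4968
F = MSB/MSW = 17.6296
df = (3, 26)
p-value (upper-tail) = 0.00000
At α=0.1: p < α → reject H₀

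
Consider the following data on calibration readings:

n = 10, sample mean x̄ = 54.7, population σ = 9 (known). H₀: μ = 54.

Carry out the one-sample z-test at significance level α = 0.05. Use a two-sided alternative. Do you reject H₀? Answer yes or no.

SE = σ/√n = 9/√10 = 2.8460
z = (x̄−μ₀)/SE = (54.7−54)/2.8460 = 0.2460
p-value (two-sided) = 0.80572
At α=0.05: p ≥ α → fail to reject H₀

reject H₀: no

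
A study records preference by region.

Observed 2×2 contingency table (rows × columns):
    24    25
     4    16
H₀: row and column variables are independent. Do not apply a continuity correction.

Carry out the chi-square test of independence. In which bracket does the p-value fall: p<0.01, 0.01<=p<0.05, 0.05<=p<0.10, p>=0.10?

Row totals [49, 20], col totals [28, 41], n=69
χ² = (24−19.88)²/19.88 + (25−29.12)²/29.12 + (4−8.12)²/8.12 + (16−11.88)²/11.88 = 4.9467
df = 1
p-value (upper-tail) = 0.02614
→ bracket: 0.01<=p<0.05

p-value bracket: 0.01<=p<0.05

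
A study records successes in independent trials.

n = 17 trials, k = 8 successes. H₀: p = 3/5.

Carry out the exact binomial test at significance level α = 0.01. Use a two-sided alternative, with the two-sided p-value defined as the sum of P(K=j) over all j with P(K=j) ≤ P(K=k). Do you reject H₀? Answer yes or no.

reject H₀: no

Exact binomial: n=17, k=8, p₀=3/5=0.6000
P(X=j) = C(n,j)·p₀^j·(1−p₀)^(n−j); p = Σ P(X=j) over j with P(X=j) ≤ P(X=8)
p-value (two-sided) = 0.32494
At α=0.01: p ≥ α → fail to reject H₀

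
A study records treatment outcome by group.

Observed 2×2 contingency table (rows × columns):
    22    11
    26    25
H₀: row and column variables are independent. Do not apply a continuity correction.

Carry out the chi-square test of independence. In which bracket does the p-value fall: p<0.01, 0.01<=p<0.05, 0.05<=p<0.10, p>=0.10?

Row totals [33, 51], col totals [48, 36], n=84
χ² = (22−18.86)²/18.86 + (11−14.14)²/14.14 + (26−29.14)²/29.14 + (25−21.86)²/21.86 = 2.0131
df = 1
p-value (upper-tail) = 0.15595
→ bracket: p>=0.10

p-value bracket: p>=0.10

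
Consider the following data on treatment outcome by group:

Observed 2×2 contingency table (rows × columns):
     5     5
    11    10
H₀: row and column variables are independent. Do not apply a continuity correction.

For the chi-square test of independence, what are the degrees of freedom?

degrees of freedom = 1

df = (r−1)(c−1) = (2−1)·(2−1) = 1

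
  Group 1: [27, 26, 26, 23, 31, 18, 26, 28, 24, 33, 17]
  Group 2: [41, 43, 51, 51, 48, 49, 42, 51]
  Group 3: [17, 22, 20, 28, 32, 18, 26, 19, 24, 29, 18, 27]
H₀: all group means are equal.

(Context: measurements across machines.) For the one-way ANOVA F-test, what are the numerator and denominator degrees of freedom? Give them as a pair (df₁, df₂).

degrees of freedom = [2, 28]

k = 3 groups, N = 31 total
df = (k−1, N−k) = (3−1, 31−3) = (2, 28)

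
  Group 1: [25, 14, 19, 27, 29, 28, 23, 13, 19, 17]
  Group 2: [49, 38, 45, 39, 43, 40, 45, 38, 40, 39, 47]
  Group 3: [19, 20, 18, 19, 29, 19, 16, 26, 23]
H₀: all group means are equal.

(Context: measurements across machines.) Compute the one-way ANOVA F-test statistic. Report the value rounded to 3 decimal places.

Group means [21.40, 42.09, 21.00], grand mean 28.867
SSB = Σnᵢ(x̄ᵢ−x̄)² = 3038.158; SSW = ΣΣ(x−x̄ᵢ)² = 595.309
MSB = 3038.158/2 = 1519.0788; MSW = 595.309/27 = 22.0485
F = MSB/MSW = 68.8972
df = (2, 27)

test statistic = 68.897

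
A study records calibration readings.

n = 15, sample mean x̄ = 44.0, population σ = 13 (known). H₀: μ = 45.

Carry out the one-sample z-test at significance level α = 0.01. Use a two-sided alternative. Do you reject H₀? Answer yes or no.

SE = σ/√n = 13/√15 = 3.3566
z = (x̄−μ₀)/SE = (44.0−45)/3.3566 = -0.2979
p-value (two-sided) = 0.76576
At α=0.01: p ≥ α → fail to reject H₀

reject H₀: no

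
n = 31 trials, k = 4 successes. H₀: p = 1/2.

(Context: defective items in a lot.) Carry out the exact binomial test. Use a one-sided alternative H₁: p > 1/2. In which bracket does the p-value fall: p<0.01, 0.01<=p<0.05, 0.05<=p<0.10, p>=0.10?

Exact binomial: n=31, k=4, p₀=1/2=0.5000
P(X≥4) from Σ C(n,i)·p₀^i·(1−p₀)^(n−i)
p-value (one-sided, H₁ greater) = 1.00000
→ bracket: p>=0.10

p-value bracket: p>=0.10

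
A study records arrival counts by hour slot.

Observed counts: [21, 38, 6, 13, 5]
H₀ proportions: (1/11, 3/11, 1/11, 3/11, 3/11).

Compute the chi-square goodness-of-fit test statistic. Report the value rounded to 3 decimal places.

n = 83; E_i = n·p_i = [7.55, 22.64, 7.55, 22.64, 22.64]
χ² = (21−7.55)²/7.55 + (38−22.64)²/22.64 + (6−7.55)²/7.55 + (13−22.64)²/22.64 + (5−22.64)²/22.64 = 52.5783
df = 4

test statistic = 52.578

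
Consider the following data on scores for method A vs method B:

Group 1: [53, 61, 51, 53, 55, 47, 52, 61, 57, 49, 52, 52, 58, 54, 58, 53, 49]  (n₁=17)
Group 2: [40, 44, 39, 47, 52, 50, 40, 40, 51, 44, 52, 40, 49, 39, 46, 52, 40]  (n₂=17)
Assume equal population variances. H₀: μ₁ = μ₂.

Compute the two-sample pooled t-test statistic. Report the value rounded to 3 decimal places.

test statistic = 5.538

x̄₁=53.824, s₁=4.050, n₁=17
x̄₂=45.000, s₂=5.172, n₂=17
s_p² = [16·4.050² + 16·5.172²]/32 = 21.5772
SE = √(s_p²·(1/17+1/17)) = 1.5933
t = (53.824−45.000)/1.5933 = 5.5380
df = 32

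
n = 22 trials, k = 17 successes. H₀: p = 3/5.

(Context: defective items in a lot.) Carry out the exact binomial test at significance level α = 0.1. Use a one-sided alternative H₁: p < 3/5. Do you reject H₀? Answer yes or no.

Exact binomial: n=22, k=17, p₀=3/5=0.6000
P(X≤17) from Σ C(n,i)·p₀^i·(1−p₀)^(n−i)
p-value (one-sided, H₁ less) = 0.97342
At α=0.1: p ≥ α → fail to reject H₀

reject H₀: no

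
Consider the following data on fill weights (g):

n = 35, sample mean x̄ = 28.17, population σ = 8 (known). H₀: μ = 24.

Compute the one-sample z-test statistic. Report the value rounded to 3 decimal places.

test statistic = 3.084

SE = σ/√n = 8/√35 = 1.3522
z = (x̄−μ₀)/SE = (28.17−24)/1.3522 = 3.0838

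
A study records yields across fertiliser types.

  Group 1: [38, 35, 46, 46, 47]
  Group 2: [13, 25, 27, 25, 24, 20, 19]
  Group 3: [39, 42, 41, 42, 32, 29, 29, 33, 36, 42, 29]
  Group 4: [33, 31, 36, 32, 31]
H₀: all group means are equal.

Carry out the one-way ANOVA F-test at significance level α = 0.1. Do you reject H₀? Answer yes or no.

Group means [42.40, 21.86, 35.82, 32.60], grand mean 32.929
SSB = Σnᵢ(x̄ᵢ−x̄)² = 1398.964; SSW = ΣΣ(x−x̄ᵢ)² = 592.894
MSB = 1398.964/3 = 466.3212; MSW = 592.894/24 = 24.7039
F = MSB/MSW = 18.8764
df = (3, 24)
p-value (upper-tail) = 0.00000
At α=0.1: p < α → reject H₀

reject H₀: yes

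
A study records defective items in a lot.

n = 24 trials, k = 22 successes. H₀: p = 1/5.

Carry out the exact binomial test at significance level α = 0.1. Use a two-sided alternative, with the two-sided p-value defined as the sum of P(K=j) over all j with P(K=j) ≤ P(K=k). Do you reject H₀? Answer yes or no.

Exact binomial: n=24, k=22, p₀=1/5=0.2000
P(X=j) = C(n,j)·p₀^j·(1−p₀)^(n−j); p = Σ P(X=j) over j with P(X=j) ≤ P(X=22)
p-value (two-sided) = 0.00000
At α=0.1: p < α → reject H₀

reject H₀: yes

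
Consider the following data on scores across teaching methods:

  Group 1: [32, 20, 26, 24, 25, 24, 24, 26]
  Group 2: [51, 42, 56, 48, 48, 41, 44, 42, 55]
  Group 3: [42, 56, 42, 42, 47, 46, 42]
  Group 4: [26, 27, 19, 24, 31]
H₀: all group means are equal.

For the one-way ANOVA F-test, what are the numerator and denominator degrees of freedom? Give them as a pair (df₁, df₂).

k = 4 groups, N = 29 total
df = (k−1, N−k) = (4−1, 29−4) = (3, 25)

degrees of freedom = [3, 25]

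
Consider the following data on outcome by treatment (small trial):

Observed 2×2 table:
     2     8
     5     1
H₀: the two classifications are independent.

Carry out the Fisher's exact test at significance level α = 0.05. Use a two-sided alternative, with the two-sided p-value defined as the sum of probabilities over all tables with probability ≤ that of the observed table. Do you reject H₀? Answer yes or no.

Margins: r₁=10, r₂=6, c₁=7, c₂=9, n=16
p_obs = C(10,2)·C(6,5)/C(16,7); sum pmf over tables with pmf ≤ p_obs
p-value (two-sided) = 0.03497
At α=0.05: p < α → reject H₀

reject H₀: yes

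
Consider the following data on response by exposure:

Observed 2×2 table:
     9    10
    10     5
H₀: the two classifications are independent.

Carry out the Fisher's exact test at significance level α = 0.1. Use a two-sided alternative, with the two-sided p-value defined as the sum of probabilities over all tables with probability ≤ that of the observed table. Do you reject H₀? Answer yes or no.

Margins: r₁=19, r₂=15, c₁=19, c₂=15, n=34
p_obs = C(19,9)·C(15,10)/C(34,19); sum pmf over tables with pmf ≤ p_obs
p-value (two-sided) = 0.31412
At α=0.1: p ≥ α → fail to reject H₀

reject H₀: no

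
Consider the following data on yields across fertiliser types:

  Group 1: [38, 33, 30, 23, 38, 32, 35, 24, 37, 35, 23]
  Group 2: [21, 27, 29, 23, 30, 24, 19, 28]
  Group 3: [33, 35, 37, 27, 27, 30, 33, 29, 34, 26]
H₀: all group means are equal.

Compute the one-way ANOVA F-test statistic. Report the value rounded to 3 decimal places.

test statistic = 5.060

Group means [31.64, 25.12, 31.10], grand mean 29.655
SSB = Σnᵢ(x̄ᵢ−x̄)² = 228.231; SSW = ΣΣ(x−x̄ᵢ)² = 586.320
MSB = 228.231/2 = 114.1156; MSW = 586.320/26 = 22.5508
F = MSB/MSW = 5.0604
df = (2, 26)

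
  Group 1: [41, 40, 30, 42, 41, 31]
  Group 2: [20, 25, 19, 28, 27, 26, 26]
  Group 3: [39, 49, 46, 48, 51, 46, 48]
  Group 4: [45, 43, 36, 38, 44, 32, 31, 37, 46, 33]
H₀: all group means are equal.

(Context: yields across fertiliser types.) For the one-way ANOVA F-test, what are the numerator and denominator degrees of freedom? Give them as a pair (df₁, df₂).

k = 4 groups, N = 30 total
df = (k−1, N−k) = (4−1, 30−4) = (3, 26)

degrees of freedom = [3, 26]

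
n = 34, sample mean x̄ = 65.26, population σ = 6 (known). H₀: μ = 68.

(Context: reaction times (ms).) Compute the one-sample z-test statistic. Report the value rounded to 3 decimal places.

test statistic = -2.663

SE = σ/√n = 6/√34 = 1.0290
z = (x̄−μ₀)/SE = (65.26−68)/1.0290 = -2.6628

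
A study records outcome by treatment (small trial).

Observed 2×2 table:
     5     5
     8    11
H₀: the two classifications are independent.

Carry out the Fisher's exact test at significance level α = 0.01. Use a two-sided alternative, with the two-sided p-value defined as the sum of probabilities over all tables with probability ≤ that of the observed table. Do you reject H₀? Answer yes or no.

Margins: r₁=10, r₂=19, c₁=13, c₂=16, n=29
p_obs = C(10,5)·C(19,8)/C(29,13); sum pmf over tables with pmf ≤ p_obs
p-value (two-sided) = 0.71414
At α=0.01: p ≥ α → fail to reject H₀

reject H₀: no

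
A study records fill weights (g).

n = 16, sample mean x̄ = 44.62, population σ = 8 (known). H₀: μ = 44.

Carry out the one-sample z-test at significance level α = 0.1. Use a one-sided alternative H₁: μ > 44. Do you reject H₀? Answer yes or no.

reject H₀: no

SE = σ/√n = 8/√16 = 2.0000
z = (x̄−μ₀)/SE = (44.62−44)/2.0000 = 0.3100
p-value (one-sided, H₁ greater) = 0.37828
At α=0.1: p ≥ α → fail to reject H₀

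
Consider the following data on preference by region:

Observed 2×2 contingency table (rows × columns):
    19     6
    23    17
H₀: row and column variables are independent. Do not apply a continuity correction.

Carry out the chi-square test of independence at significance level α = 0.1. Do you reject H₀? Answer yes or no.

reject H₀: no

Row totals [25, 40], col totals [42, 23], n=65
χ² = (19−16.15)²/16.15 + (6−8.85)²/8.85 + (23−25.85)²/25.85 + (17−14.15)²/14.15 = 2.3029
df = 1
p-value (upper-tail) = 0.12913
At α=0.1: p ≥ α → fail to reject H₀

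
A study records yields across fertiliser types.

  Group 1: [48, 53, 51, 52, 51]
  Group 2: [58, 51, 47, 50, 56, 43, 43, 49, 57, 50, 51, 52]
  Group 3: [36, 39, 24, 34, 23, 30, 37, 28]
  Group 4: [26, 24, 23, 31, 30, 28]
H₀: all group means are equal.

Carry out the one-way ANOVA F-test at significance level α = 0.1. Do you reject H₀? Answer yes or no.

reject H₀: yes

Group means [51.00, 50.58, 31.38, 27.00], grand mean 41.129
SSB = Σnᵢ(x̄ᵢ−x̄)² = 3518.692; SSW = ΣΣ(x−x̄ᵢ)² = 580.792
MSB = 3518.692/3 = 1172.8974; MSW = 580.792/27 = 21.5108
F = MSB/MSW = 54.5260
df = (3, 27)
p-value (upper-tail) = 0.00000
At α=0.1: p < α → reject H₀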